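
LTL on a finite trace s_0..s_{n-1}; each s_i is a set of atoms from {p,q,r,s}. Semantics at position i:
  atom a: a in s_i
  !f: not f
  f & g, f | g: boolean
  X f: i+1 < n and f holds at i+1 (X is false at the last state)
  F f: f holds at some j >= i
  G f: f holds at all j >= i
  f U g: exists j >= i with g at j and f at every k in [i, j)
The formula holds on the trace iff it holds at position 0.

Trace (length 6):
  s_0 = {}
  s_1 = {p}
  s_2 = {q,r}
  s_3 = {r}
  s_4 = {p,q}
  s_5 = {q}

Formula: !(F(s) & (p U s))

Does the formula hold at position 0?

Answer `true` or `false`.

Answer: true

Derivation:
s_0={}: !(F(s) & (p U s))=True (F(s) & (p U s))=False F(s)=False s=False (p U s)=False p=False
s_1={p}: !(F(s) & (p U s))=True (F(s) & (p U s))=False F(s)=False s=False (p U s)=False p=True
s_2={q,r}: !(F(s) & (p U s))=True (F(s) & (p U s))=False F(s)=False s=False (p U s)=False p=False
s_3={r}: !(F(s) & (p U s))=True (F(s) & (p U s))=False F(s)=False s=False (p U s)=False p=False
s_4={p,q}: !(F(s) & (p U s))=True (F(s) & (p U s))=False F(s)=False s=False (p U s)=False p=True
s_5={q}: !(F(s) & (p U s))=True (F(s) & (p U s))=False F(s)=False s=False (p U s)=False p=False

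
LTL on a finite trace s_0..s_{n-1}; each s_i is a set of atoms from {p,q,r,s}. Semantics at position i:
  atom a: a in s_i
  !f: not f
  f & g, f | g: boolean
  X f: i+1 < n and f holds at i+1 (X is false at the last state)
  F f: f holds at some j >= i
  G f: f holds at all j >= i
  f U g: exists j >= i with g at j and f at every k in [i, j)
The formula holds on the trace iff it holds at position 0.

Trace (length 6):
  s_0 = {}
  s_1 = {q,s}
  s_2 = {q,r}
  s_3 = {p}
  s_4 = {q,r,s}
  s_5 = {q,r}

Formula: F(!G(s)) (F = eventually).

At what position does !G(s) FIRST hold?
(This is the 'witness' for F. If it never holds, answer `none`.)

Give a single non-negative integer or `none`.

Answer: 0

Derivation:
s_0={}: !G(s)=True G(s)=False s=False
s_1={q,s}: !G(s)=True G(s)=False s=True
s_2={q,r}: !G(s)=True G(s)=False s=False
s_3={p}: !G(s)=True G(s)=False s=False
s_4={q,r,s}: !G(s)=True G(s)=False s=True
s_5={q,r}: !G(s)=True G(s)=False s=False
F(!G(s)) holds; first witness at position 0.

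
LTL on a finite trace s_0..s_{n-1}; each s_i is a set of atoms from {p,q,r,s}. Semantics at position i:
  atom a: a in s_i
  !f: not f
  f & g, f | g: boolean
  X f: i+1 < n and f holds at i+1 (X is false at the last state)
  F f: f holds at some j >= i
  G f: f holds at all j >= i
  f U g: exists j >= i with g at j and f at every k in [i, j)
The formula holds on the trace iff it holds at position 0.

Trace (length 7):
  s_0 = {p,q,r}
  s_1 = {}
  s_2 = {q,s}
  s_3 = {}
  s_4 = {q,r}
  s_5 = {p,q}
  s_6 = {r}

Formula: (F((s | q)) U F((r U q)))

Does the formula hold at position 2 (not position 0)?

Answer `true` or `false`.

s_0={p,q,r}: (F((s | q)) U F((r U q)))=True F((s | q))=True (s | q)=True s=False q=True F((r U q))=True (r U q)=True r=True
s_1={}: (F((s | q)) U F((r U q)))=True F((s | q))=True (s | q)=False s=False q=False F((r U q))=True (r U q)=False r=False
s_2={q,s}: (F((s | q)) U F((r U q)))=True F((s | q))=True (s | q)=True s=True q=True F((r U q))=True (r U q)=True r=False
s_3={}: (F((s | q)) U F((r U q)))=True F((s | q))=True (s | q)=False s=False q=False F((r U q))=True (r U q)=False r=False
s_4={q,r}: (F((s | q)) U F((r U q)))=True F((s | q))=True (s | q)=True s=False q=True F((r U q))=True (r U q)=True r=True
s_5={p,q}: (F((s | q)) U F((r U q)))=True F((s | q))=True (s | q)=True s=False q=True F((r U q))=True (r U q)=True r=False
s_6={r}: (F((s | q)) U F((r U q)))=False F((s | q))=False (s | q)=False s=False q=False F((r U q))=False (r U q)=False r=True
Evaluating at position 2: result = True

Answer: true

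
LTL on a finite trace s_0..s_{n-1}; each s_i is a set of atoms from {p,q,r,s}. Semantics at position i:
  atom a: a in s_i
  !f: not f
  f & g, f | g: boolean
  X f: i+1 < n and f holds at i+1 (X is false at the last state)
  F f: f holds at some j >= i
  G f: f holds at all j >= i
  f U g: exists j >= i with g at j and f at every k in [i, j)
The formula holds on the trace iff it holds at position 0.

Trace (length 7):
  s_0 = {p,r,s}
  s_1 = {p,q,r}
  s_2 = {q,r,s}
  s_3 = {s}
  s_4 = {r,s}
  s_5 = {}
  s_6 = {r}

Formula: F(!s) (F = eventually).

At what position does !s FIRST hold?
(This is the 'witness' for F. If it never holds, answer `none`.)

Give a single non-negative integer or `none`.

Answer: 1

Derivation:
s_0={p,r,s}: !s=False s=True
s_1={p,q,r}: !s=True s=False
s_2={q,r,s}: !s=False s=True
s_3={s}: !s=False s=True
s_4={r,s}: !s=False s=True
s_5={}: !s=True s=False
s_6={r}: !s=True s=False
F(!s) holds; first witness at position 1.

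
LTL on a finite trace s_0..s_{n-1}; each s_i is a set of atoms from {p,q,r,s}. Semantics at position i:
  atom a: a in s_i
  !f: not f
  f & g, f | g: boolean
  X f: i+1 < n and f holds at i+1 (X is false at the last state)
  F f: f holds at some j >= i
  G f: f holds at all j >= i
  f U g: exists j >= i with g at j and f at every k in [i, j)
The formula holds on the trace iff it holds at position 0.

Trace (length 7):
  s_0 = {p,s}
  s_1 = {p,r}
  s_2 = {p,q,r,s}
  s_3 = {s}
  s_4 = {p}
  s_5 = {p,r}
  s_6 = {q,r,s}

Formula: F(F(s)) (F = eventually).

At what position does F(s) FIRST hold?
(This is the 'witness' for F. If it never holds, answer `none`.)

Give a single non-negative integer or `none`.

Answer: 0

Derivation:
s_0={p,s}: F(s)=True s=True
s_1={p,r}: F(s)=True s=False
s_2={p,q,r,s}: F(s)=True s=True
s_3={s}: F(s)=True s=True
s_4={p}: F(s)=True s=False
s_5={p,r}: F(s)=True s=False
s_6={q,r,s}: F(s)=True s=True
F(F(s)) holds; first witness at position 0.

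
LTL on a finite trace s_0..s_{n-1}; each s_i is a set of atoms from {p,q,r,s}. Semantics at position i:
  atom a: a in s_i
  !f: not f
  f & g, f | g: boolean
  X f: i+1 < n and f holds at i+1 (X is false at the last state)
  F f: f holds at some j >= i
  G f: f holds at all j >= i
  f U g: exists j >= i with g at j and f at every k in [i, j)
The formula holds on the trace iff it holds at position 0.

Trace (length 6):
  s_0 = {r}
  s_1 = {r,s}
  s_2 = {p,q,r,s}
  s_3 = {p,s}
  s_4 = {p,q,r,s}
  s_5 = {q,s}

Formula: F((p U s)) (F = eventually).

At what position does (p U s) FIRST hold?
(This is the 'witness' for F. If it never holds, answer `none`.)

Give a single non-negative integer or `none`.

Answer: 1

Derivation:
s_0={r}: (p U s)=False p=False s=False
s_1={r,s}: (p U s)=True p=False s=True
s_2={p,q,r,s}: (p U s)=True p=True s=True
s_3={p,s}: (p U s)=True p=True s=True
s_4={p,q,r,s}: (p U s)=True p=True s=True
s_5={q,s}: (p U s)=True p=False s=True
F((p U s)) holds; first witness at position 1.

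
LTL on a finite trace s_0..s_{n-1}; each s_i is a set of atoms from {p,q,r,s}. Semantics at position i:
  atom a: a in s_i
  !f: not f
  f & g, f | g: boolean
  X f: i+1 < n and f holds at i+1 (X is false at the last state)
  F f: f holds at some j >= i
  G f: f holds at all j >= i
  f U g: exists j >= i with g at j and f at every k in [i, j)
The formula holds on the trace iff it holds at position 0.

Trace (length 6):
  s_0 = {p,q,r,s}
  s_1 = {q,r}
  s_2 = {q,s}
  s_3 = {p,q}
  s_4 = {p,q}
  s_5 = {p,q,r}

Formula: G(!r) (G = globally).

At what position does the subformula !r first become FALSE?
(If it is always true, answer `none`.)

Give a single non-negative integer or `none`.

Answer: 0

Derivation:
s_0={p,q,r,s}: !r=False r=True
s_1={q,r}: !r=False r=True
s_2={q,s}: !r=True r=False
s_3={p,q}: !r=True r=False
s_4={p,q}: !r=True r=False
s_5={p,q,r}: !r=False r=True
G(!r) holds globally = False
First violation at position 0.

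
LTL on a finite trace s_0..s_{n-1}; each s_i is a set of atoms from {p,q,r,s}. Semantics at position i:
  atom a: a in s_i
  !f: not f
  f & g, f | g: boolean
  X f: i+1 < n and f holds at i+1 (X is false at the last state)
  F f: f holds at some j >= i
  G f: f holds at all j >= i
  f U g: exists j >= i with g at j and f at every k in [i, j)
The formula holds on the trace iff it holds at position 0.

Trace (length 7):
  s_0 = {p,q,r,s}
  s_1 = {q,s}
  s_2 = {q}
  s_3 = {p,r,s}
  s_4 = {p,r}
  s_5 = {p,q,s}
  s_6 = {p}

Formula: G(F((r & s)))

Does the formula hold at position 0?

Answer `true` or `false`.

s_0={p,q,r,s}: G(F((r & s)))=False F((r & s))=True (r & s)=True r=True s=True
s_1={q,s}: G(F((r & s)))=False F((r & s))=True (r & s)=False r=False s=True
s_2={q}: G(F((r & s)))=False F((r & s))=True (r & s)=False r=False s=False
s_3={p,r,s}: G(F((r & s)))=False F((r & s))=True (r & s)=True r=True s=True
s_4={p,r}: G(F((r & s)))=False F((r & s))=False (r & s)=False r=True s=False
s_5={p,q,s}: G(F((r & s)))=False F((r & s))=False (r & s)=False r=False s=True
s_6={p}: G(F((r & s)))=False F((r & s))=False (r & s)=False r=False s=False

Answer: false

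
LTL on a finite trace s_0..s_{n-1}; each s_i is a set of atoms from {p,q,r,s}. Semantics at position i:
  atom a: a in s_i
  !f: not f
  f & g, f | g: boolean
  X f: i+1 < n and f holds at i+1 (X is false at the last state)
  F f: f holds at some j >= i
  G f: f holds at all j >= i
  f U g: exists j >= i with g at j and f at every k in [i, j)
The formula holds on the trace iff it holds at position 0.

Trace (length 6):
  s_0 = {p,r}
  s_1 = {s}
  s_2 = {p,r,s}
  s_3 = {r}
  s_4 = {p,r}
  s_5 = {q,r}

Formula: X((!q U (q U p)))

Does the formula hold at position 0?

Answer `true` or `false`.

s_0={p,r}: X((!q U (q U p)))=True (!q U (q U p))=True !q=True q=False (q U p)=True p=True
s_1={s}: X((!q U (q U p)))=True (!q U (q U p))=True !q=True q=False (q U p)=False p=False
s_2={p,r,s}: X((!q U (q U p)))=True (!q U (q U p))=True !q=True q=False (q U p)=True p=True
s_3={r}: X((!q U (q U p)))=True (!q U (q U p))=True !q=True q=False (q U p)=False p=False
s_4={p,r}: X((!q U (q U p)))=False (!q U (q U p))=True !q=True q=False (q U p)=True p=True
s_5={q,r}: X((!q U (q U p)))=False (!q U (q U p))=False !q=False q=True (q U p)=False p=False

Answer: true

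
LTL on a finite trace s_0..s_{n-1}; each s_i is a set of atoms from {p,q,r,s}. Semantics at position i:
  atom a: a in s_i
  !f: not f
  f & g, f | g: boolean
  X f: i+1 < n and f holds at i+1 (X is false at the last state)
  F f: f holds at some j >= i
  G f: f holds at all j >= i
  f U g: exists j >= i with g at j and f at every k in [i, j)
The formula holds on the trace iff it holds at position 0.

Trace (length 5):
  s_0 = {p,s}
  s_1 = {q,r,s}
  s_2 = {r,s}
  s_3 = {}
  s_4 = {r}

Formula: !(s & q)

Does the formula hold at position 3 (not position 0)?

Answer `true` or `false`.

s_0={p,s}: !(s & q)=True (s & q)=False s=True q=False
s_1={q,r,s}: !(s & q)=False (s & q)=True s=True q=True
s_2={r,s}: !(s & q)=True (s & q)=False s=True q=False
s_3={}: !(s & q)=True (s & q)=False s=False q=False
s_4={r}: !(s & q)=True (s & q)=False s=False q=False
Evaluating at position 3: result = True

Answer: true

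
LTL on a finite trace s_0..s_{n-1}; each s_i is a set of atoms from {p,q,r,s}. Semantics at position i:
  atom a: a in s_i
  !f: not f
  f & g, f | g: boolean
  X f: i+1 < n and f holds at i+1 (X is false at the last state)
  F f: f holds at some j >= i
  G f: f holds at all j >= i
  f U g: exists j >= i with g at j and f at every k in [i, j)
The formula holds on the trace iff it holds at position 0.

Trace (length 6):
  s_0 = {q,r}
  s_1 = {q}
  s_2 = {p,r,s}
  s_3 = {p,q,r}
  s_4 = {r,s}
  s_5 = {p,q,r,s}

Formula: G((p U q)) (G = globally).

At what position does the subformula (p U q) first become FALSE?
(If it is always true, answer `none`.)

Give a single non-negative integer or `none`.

Answer: 4

Derivation:
s_0={q,r}: (p U q)=True p=False q=True
s_1={q}: (p U q)=True p=False q=True
s_2={p,r,s}: (p U q)=True p=True q=False
s_3={p,q,r}: (p U q)=True p=True q=True
s_4={r,s}: (p U q)=False p=False q=False
s_5={p,q,r,s}: (p U q)=True p=True q=True
G((p U q)) holds globally = False
First violation at position 4.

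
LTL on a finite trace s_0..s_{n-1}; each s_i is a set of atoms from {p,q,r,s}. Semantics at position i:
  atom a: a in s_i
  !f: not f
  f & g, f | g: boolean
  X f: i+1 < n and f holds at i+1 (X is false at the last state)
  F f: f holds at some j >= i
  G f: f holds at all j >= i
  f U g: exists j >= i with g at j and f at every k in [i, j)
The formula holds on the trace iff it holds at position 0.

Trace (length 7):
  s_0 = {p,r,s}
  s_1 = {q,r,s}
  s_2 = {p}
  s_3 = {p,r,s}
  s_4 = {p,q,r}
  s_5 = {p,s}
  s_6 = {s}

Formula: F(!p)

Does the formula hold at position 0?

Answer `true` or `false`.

Answer: true

Derivation:
s_0={p,r,s}: F(!p)=True !p=False p=True
s_1={q,r,s}: F(!p)=True !p=True p=False
s_2={p}: F(!p)=True !p=False p=True
s_3={p,r,s}: F(!p)=True !p=False p=True
s_4={p,q,r}: F(!p)=True !p=False p=True
s_5={p,s}: F(!p)=True !p=False p=True
s_6={s}: F(!p)=True !p=True p=False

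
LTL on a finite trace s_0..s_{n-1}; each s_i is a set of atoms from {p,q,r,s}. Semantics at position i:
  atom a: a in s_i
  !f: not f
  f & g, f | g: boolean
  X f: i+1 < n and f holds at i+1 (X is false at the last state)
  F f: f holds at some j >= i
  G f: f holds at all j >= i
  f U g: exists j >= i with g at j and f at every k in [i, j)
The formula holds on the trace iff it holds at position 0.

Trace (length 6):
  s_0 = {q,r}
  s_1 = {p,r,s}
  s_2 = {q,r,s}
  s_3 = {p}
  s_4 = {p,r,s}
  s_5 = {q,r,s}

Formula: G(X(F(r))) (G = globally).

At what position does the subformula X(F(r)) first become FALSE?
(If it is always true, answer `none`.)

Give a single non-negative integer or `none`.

s_0={q,r}: X(F(r))=True F(r)=True r=True
s_1={p,r,s}: X(F(r))=True F(r)=True r=True
s_2={q,r,s}: X(F(r))=True F(r)=True r=True
s_3={p}: X(F(r))=True F(r)=True r=False
s_4={p,r,s}: X(F(r))=True F(r)=True r=True
s_5={q,r,s}: X(F(r))=False F(r)=True r=True
G(X(F(r))) holds globally = False
First violation at position 5.

Answer: 5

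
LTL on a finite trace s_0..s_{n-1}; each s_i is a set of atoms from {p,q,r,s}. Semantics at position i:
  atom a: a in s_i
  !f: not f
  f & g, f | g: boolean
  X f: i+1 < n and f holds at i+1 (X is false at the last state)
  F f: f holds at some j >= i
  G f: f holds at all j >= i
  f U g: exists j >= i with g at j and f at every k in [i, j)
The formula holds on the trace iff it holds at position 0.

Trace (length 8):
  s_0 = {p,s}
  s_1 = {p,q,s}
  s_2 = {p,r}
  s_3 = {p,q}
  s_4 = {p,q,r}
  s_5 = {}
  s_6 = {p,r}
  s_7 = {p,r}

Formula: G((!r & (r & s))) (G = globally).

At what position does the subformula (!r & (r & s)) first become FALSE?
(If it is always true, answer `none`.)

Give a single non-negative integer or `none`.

Answer: 0

Derivation:
s_0={p,s}: (!r & (r & s))=False !r=True r=False (r & s)=False s=True
s_1={p,q,s}: (!r & (r & s))=False !r=True r=False (r & s)=False s=True
s_2={p,r}: (!r & (r & s))=False !r=False r=True (r & s)=False s=False
s_3={p,q}: (!r & (r & s))=False !r=True r=False (r & s)=False s=False
s_4={p,q,r}: (!r & (r & s))=False !r=False r=True (r & s)=False s=False
s_5={}: (!r & (r & s))=False !r=True r=False (r & s)=False s=False
s_6={p,r}: (!r & (r & s))=False !r=False r=True (r & s)=False s=False
s_7={p,r}: (!r & (r & s))=False !r=False r=True (r & s)=False s=False
G((!r & (r & s))) holds globally = False
First violation at position 0.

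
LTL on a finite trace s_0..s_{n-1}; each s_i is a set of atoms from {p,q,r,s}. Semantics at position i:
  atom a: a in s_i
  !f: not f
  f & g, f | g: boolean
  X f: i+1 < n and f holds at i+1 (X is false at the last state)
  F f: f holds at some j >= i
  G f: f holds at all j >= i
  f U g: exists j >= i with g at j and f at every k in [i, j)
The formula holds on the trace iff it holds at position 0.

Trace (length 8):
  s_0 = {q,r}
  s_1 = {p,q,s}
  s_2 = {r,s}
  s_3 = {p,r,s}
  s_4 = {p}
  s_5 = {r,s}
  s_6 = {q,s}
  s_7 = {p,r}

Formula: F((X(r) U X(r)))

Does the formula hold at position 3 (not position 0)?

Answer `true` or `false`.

Answer: true

Derivation:
s_0={q,r}: F((X(r) U X(r)))=True (X(r) U X(r))=False X(r)=False r=True
s_1={p,q,s}: F((X(r) U X(r)))=True (X(r) U X(r))=True X(r)=True r=False
s_2={r,s}: F((X(r) U X(r)))=True (X(r) U X(r))=True X(r)=True r=True
s_3={p,r,s}: F((X(r) U X(r)))=True (X(r) U X(r))=False X(r)=False r=True
s_4={p}: F((X(r) U X(r)))=True (X(r) U X(r))=True X(r)=True r=False
s_5={r,s}: F((X(r) U X(r)))=True (X(r) U X(r))=False X(r)=False r=True
s_6={q,s}: F((X(r) U X(r)))=True (X(r) U X(r))=True X(r)=True r=False
s_7={p,r}: F((X(r) U X(r)))=False (X(r) U X(r))=False X(r)=False r=True
Evaluating at position 3: result = True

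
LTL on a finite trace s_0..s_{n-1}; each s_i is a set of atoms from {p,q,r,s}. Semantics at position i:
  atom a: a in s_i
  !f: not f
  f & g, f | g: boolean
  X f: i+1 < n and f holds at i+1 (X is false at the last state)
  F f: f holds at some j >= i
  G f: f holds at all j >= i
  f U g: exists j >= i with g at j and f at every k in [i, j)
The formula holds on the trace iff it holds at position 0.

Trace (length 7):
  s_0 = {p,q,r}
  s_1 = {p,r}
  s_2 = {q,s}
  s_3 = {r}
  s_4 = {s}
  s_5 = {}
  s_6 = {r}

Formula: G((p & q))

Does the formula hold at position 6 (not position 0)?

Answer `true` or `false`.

Answer: false

Derivation:
s_0={p,q,r}: G((p & q))=False (p & q)=True p=True q=True
s_1={p,r}: G((p & q))=False (p & q)=False p=True q=False
s_2={q,s}: G((p & q))=False (p & q)=False p=False q=True
s_3={r}: G((p & q))=False (p & q)=False p=False q=False
s_4={s}: G((p & q))=False (p & q)=False p=False q=False
s_5={}: G((p & q))=False (p & q)=False p=False q=False
s_6={r}: G((p & q))=False (p & q)=False p=False q=False
Evaluating at position 6: result = False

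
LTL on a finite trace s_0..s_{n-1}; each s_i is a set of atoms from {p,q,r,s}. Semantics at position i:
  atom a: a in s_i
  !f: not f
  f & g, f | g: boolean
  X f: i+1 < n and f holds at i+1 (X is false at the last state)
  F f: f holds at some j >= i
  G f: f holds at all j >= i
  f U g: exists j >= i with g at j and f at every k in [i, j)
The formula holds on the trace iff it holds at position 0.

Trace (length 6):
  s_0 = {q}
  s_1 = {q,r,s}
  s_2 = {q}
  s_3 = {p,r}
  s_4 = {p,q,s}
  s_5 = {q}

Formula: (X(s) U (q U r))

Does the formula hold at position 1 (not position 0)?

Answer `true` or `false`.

s_0={q}: (X(s) U (q U r))=True X(s)=True s=False (q U r)=True q=True r=False
s_1={q,r,s}: (X(s) U (q U r))=True X(s)=False s=True (q U r)=True q=True r=True
s_2={q}: (X(s) U (q U r))=True X(s)=False s=False (q U r)=True q=True r=False
s_3={p,r}: (X(s) U (q U r))=True X(s)=True s=False (q U r)=True q=False r=True
s_4={p,q,s}: (X(s) U (q U r))=False X(s)=False s=True (q U r)=False q=True r=False
s_5={q}: (X(s) U (q U r))=False X(s)=False s=False (q U r)=False q=True r=False
Evaluating at position 1: result = True

Answer: true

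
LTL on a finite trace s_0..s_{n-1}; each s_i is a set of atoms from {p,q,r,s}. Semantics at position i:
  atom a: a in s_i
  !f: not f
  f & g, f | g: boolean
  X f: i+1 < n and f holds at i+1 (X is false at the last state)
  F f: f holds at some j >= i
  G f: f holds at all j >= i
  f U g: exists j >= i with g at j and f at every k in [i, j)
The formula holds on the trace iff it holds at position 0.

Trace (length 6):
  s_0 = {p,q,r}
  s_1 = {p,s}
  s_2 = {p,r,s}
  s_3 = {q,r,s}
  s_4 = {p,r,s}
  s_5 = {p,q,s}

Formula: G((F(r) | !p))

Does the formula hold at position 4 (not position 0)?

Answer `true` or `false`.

s_0={p,q,r}: G((F(r) | !p))=False (F(r) | !p)=True F(r)=True r=True !p=False p=True
s_1={p,s}: G((F(r) | !p))=False (F(r) | !p)=True F(r)=True r=False !p=False p=True
s_2={p,r,s}: G((F(r) | !p))=False (F(r) | !p)=True F(r)=True r=True !p=False p=True
s_3={q,r,s}: G((F(r) | !p))=False (F(r) | !p)=True F(r)=True r=True !p=True p=False
s_4={p,r,s}: G((F(r) | !p))=False (F(r) | !p)=True F(r)=True r=True !p=False p=True
s_5={p,q,s}: G((F(r) | !p))=False (F(r) | !p)=False F(r)=False r=False !p=False p=True
Evaluating at position 4: result = False

Answer: false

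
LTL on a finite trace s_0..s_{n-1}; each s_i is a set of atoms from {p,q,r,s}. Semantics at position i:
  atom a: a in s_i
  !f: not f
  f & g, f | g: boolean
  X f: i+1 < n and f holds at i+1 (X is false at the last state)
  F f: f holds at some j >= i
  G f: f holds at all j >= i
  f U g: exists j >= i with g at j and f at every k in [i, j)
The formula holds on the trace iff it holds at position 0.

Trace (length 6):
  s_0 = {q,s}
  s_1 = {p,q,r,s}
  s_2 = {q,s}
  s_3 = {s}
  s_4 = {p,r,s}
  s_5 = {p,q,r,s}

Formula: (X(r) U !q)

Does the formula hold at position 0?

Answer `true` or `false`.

s_0={q,s}: (X(r) U !q)=False X(r)=True r=False !q=False q=True
s_1={p,q,r,s}: (X(r) U !q)=False X(r)=False r=True !q=False q=True
s_2={q,s}: (X(r) U !q)=False X(r)=False r=False !q=False q=True
s_3={s}: (X(r) U !q)=True X(r)=True r=False !q=True q=False
s_4={p,r,s}: (X(r) U !q)=True X(r)=True r=True !q=True q=False
s_5={p,q,r,s}: (X(r) U !q)=False X(r)=False r=True !q=False q=True

Answer: false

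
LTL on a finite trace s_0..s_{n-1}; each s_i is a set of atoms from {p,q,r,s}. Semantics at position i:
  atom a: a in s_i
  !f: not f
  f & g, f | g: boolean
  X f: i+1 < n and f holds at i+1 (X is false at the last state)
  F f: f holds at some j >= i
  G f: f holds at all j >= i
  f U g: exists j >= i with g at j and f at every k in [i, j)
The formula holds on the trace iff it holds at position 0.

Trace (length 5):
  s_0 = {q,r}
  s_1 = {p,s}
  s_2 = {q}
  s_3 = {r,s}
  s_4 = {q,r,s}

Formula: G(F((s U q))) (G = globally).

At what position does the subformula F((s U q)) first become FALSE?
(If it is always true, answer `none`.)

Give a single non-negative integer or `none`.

s_0={q,r}: F((s U q))=True (s U q)=True s=False q=True
s_1={p,s}: F((s U q))=True (s U q)=True s=True q=False
s_2={q}: F((s U q))=True (s U q)=True s=False q=True
s_3={r,s}: F((s U q))=True (s U q)=True s=True q=False
s_4={q,r,s}: F((s U q))=True (s U q)=True s=True q=True
G(F((s U q))) holds globally = True
No violation — formula holds at every position.

Answer: none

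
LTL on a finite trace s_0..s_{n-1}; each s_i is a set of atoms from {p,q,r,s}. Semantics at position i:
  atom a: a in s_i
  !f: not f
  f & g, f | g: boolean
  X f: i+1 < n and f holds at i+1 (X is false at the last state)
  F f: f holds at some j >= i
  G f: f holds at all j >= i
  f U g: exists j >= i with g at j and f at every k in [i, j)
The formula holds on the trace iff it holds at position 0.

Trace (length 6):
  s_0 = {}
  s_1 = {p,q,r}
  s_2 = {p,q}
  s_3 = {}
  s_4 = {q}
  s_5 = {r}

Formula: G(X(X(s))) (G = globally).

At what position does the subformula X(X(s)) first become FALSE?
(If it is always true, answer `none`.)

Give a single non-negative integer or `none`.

Answer: 0

Derivation:
s_0={}: X(X(s))=False X(s)=False s=False
s_1={p,q,r}: X(X(s))=False X(s)=False s=False
s_2={p,q}: X(X(s))=False X(s)=False s=False
s_3={}: X(X(s))=False X(s)=False s=False
s_4={q}: X(X(s))=False X(s)=False s=False
s_5={r}: X(X(s))=False X(s)=False s=False
G(X(X(s))) holds globally = False
First violation at position 0.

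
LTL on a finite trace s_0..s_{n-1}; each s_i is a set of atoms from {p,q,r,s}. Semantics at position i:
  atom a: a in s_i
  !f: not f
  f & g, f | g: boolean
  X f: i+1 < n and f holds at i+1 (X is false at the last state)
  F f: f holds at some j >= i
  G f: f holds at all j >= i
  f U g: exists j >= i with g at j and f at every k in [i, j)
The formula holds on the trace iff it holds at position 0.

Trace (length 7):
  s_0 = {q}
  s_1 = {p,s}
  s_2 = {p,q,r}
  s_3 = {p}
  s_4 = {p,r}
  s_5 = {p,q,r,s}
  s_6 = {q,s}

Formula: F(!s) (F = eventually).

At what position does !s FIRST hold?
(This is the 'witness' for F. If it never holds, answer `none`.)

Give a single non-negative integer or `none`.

s_0={q}: !s=True s=False
s_1={p,s}: !s=False s=True
s_2={p,q,r}: !s=True s=False
s_3={p}: !s=True s=False
s_4={p,r}: !s=True s=False
s_5={p,q,r,s}: !s=False s=True
s_6={q,s}: !s=False s=True
F(!s) holds; first witness at position 0.

Answer: 0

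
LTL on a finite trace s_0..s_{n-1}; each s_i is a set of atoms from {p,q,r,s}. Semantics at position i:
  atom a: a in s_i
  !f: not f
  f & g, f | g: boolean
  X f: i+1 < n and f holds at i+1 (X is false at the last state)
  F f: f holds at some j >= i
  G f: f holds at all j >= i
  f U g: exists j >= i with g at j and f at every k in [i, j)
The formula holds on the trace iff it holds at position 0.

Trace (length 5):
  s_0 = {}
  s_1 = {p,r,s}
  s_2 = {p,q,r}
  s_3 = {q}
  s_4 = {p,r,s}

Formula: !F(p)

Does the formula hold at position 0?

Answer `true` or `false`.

Answer: false

Derivation:
s_0={}: !F(p)=False F(p)=True p=False
s_1={p,r,s}: !F(p)=False F(p)=True p=True
s_2={p,q,r}: !F(p)=False F(p)=True p=True
s_3={q}: !F(p)=False F(p)=True p=False
s_4={p,r,s}: !F(p)=False F(p)=True p=True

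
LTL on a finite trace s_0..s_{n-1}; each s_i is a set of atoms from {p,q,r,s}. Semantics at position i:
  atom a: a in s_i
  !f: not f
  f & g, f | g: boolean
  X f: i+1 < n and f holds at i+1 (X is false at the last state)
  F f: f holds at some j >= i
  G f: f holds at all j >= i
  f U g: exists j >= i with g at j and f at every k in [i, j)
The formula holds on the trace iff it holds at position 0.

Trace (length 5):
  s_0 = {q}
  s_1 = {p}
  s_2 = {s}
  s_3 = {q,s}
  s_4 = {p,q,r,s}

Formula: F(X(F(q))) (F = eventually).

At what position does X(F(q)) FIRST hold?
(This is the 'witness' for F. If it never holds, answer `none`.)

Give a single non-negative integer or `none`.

Answer: 0

Derivation:
s_0={q}: X(F(q))=True F(q)=True q=True
s_1={p}: X(F(q))=True F(q)=True q=False
s_2={s}: X(F(q))=True F(q)=True q=False
s_3={q,s}: X(F(q))=True F(q)=True q=True
s_4={p,q,r,s}: X(F(q))=False F(q)=True q=True
F(X(F(q))) holds; first witness at position 0.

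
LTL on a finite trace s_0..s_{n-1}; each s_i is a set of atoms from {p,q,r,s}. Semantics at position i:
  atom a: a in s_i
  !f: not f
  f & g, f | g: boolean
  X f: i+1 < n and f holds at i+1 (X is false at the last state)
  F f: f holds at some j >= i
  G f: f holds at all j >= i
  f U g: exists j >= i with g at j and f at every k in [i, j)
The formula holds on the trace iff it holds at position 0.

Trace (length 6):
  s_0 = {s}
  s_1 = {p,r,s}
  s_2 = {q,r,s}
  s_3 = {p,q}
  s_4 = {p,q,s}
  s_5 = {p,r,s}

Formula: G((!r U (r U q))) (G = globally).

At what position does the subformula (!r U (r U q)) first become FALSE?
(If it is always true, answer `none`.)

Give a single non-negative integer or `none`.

Answer: 5

Derivation:
s_0={s}: (!r U (r U q))=True !r=True r=False (r U q)=False q=False
s_1={p,r,s}: (!r U (r U q))=True !r=False r=True (r U q)=True q=False
s_2={q,r,s}: (!r U (r U q))=True !r=False r=True (r U q)=True q=True
s_3={p,q}: (!r U (r U q))=True !r=True r=False (r U q)=True q=True
s_4={p,q,s}: (!r U (r U q))=True !r=True r=False (r U q)=True q=True
s_5={p,r,s}: (!r U (r U q))=False !r=False r=True (r U q)=False q=False
G((!r U (r U q))) holds globally = False
First violation at position 5.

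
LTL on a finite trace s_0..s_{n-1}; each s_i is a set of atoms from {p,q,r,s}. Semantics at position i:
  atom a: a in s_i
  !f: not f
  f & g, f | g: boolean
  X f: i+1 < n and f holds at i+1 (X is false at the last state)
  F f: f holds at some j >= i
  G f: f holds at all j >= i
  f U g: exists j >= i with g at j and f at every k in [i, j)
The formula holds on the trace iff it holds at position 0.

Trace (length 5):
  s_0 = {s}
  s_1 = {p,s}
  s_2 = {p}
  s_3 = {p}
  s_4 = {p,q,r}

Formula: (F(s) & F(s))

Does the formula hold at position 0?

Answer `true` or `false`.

s_0={s}: (F(s) & F(s))=True F(s)=True s=True
s_1={p,s}: (F(s) & F(s))=True F(s)=True s=True
s_2={p}: (F(s) & F(s))=False F(s)=False s=False
s_3={p}: (F(s) & F(s))=False F(s)=False s=False
s_4={p,q,r}: (F(s) & F(s))=False F(s)=False s=False

Answer: true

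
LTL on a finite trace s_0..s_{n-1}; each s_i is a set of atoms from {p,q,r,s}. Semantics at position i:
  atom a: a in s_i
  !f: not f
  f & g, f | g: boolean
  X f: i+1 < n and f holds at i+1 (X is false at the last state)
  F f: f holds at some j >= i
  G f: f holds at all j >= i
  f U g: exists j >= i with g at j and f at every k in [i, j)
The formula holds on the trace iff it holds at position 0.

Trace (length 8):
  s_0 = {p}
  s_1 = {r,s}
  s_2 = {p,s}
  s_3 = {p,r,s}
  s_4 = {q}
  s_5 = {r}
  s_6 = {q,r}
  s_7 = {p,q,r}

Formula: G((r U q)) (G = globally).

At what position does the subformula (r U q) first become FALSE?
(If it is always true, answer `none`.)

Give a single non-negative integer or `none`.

Answer: 0

Derivation:
s_0={p}: (r U q)=False r=False q=False
s_1={r,s}: (r U q)=False r=True q=False
s_2={p,s}: (r U q)=False r=False q=False
s_3={p,r,s}: (r U q)=True r=True q=False
s_4={q}: (r U q)=True r=False q=True
s_5={r}: (r U q)=True r=True q=False
s_6={q,r}: (r U q)=True r=True q=True
s_7={p,q,r}: (r U q)=True r=True q=True
G((r U q)) holds globally = False
First violation at position 0.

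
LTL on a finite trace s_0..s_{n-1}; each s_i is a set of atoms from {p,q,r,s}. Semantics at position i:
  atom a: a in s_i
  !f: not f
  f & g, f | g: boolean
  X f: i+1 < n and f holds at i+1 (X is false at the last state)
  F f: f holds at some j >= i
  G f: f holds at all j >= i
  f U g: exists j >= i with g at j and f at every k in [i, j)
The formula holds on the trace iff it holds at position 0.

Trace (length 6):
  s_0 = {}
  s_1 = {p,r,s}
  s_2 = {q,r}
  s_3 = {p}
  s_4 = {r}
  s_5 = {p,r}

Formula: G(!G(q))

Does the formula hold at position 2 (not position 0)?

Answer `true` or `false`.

Answer: true

Derivation:
s_0={}: G(!G(q))=True !G(q)=True G(q)=False q=False
s_1={p,r,s}: G(!G(q))=True !G(q)=True G(q)=False q=False
s_2={q,r}: G(!G(q))=True !G(q)=True G(q)=False q=True
s_3={p}: G(!G(q))=True !G(q)=True G(q)=False q=False
s_4={r}: G(!G(q))=True !G(q)=True G(q)=False q=False
s_5={p,r}: G(!G(q))=True !G(q)=True G(q)=False q=False
Evaluating at position 2: result = True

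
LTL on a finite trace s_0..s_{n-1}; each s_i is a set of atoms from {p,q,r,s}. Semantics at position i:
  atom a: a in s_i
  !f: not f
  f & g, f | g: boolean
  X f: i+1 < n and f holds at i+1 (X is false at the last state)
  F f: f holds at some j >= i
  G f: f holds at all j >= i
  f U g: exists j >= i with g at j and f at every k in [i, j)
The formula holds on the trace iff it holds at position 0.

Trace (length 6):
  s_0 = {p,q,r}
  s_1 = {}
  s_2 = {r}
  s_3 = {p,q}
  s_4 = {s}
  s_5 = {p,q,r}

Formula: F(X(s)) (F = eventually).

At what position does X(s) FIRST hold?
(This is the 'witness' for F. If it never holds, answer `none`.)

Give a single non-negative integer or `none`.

Answer: 3

Derivation:
s_0={p,q,r}: X(s)=False s=False
s_1={}: X(s)=False s=False
s_2={r}: X(s)=False s=False
s_3={p,q}: X(s)=True s=False
s_4={s}: X(s)=False s=True
s_5={p,q,r}: X(s)=False s=False
F(X(s)) holds; first witness at position 3.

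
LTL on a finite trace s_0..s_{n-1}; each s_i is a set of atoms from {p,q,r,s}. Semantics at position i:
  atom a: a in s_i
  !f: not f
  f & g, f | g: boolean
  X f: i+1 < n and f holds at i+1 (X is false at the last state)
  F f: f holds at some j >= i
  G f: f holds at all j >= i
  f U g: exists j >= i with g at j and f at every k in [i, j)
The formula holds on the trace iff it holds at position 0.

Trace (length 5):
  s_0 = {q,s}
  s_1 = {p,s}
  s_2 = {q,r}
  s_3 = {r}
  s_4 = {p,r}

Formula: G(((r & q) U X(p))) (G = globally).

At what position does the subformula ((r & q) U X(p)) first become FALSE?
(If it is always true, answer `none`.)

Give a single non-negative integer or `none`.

Answer: 1

Derivation:
s_0={q,s}: ((r & q) U X(p))=True (r & q)=False r=False q=True X(p)=True p=False
s_1={p,s}: ((r & q) U X(p))=False (r & q)=False r=False q=False X(p)=False p=True
s_2={q,r}: ((r & q) U X(p))=True (r & q)=True r=True q=True X(p)=False p=False
s_3={r}: ((r & q) U X(p))=True (r & q)=False r=True q=False X(p)=True p=False
s_4={p,r}: ((r & q) U X(p))=False (r & q)=False r=True q=False X(p)=False p=True
G(((r & q) U X(p))) holds globally = False
First violation at position 1.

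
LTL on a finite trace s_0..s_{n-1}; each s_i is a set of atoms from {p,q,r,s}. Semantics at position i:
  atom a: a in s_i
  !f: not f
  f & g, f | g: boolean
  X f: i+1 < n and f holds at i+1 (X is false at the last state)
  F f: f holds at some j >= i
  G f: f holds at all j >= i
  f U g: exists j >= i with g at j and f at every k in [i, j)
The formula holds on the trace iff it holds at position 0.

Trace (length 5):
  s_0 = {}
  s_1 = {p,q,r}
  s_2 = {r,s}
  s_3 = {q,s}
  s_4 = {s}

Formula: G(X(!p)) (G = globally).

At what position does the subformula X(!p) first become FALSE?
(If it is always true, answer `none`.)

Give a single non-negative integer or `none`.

Answer: 0

Derivation:
s_0={}: X(!p)=False !p=True p=False
s_1={p,q,r}: X(!p)=True !p=False p=True
s_2={r,s}: X(!p)=True !p=True p=False
s_3={q,s}: X(!p)=True !p=True p=False
s_4={s}: X(!p)=False !p=True p=False
G(X(!p)) holds globally = False
First violation at position 0.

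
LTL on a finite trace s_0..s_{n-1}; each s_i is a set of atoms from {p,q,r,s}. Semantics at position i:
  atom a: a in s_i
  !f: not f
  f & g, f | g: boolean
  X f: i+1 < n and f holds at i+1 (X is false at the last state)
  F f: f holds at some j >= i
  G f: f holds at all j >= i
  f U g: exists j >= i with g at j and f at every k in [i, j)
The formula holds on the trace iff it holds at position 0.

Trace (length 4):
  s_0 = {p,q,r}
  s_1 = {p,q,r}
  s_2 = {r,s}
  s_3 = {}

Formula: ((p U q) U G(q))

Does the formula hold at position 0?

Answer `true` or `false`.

Answer: false

Derivation:
s_0={p,q,r}: ((p U q) U G(q))=False (p U q)=True p=True q=True G(q)=False
s_1={p,q,r}: ((p U q) U G(q))=False (p U q)=True p=True q=True G(q)=False
s_2={r,s}: ((p U q) U G(q))=False (p U q)=False p=False q=False G(q)=False
s_3={}: ((p U q) U G(q))=False (p U q)=False p=False q=False G(q)=False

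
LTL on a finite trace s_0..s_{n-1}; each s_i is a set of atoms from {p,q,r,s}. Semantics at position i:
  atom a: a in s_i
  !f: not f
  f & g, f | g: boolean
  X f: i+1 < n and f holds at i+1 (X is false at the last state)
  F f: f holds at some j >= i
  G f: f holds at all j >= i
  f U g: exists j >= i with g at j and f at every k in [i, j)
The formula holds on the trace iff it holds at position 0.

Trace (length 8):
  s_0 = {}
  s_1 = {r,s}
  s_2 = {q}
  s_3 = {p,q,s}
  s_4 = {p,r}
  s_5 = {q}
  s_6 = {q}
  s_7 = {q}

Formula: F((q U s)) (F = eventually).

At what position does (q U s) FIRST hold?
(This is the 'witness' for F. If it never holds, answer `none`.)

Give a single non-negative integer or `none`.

Answer: 1

Derivation:
s_0={}: (q U s)=False q=False s=False
s_1={r,s}: (q U s)=True q=False s=True
s_2={q}: (q U s)=True q=True s=False
s_3={p,q,s}: (q U s)=True q=True s=True
s_4={p,r}: (q U s)=False q=False s=False
s_5={q}: (q U s)=False q=True s=False
s_6={q}: (q U s)=False q=True s=False
s_7={q}: (q U s)=False q=True s=False
F((q U s)) holds; first witness at position 1.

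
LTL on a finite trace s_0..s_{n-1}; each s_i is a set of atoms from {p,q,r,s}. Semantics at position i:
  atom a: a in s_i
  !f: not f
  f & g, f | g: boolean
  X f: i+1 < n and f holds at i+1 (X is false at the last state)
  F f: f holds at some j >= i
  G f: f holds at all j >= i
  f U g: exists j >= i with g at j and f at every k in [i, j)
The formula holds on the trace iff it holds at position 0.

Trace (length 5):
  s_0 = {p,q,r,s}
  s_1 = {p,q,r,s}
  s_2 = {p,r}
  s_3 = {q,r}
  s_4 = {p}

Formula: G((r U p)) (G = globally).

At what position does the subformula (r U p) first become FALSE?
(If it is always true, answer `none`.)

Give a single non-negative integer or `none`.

Answer: none

Derivation:
s_0={p,q,r,s}: (r U p)=True r=True p=True
s_1={p,q,r,s}: (r U p)=True r=True p=True
s_2={p,r}: (r U p)=True r=True p=True
s_3={q,r}: (r U p)=True r=True p=False
s_4={p}: (r U p)=True r=False p=True
G((r U p)) holds globally = True
No violation — formula holds at every position.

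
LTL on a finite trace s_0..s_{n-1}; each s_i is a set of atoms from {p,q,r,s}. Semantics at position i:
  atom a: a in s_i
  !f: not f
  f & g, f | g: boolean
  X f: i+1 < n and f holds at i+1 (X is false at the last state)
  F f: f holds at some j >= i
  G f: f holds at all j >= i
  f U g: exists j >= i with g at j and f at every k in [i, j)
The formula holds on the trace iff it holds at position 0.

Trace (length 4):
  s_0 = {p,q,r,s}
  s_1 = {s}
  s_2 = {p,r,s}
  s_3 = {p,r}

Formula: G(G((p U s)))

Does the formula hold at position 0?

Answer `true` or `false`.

s_0={p,q,r,s}: G(G((p U s)))=False G((p U s))=False (p U s)=True p=True s=True
s_1={s}: G(G((p U s)))=False G((p U s))=False (p U s)=True p=False s=True
s_2={p,r,s}: G(G((p U s)))=False G((p U s))=False (p U s)=True p=True s=True
s_3={p,r}: G(G((p U s)))=False G((p U s))=False (p U s)=False p=True s=False

Answer: false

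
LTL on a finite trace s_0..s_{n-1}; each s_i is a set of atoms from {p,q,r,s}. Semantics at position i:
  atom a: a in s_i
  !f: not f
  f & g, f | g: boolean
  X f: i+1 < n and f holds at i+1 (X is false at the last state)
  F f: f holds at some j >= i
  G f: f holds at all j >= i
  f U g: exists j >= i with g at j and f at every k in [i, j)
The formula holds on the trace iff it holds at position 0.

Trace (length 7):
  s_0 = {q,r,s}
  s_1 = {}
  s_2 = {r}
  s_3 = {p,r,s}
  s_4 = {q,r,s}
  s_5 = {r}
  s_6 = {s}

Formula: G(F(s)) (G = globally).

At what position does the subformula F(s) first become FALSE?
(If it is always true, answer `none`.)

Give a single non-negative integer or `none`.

Answer: none

Derivation:
s_0={q,r,s}: F(s)=True s=True
s_1={}: F(s)=True s=False
s_2={r}: F(s)=True s=False
s_3={p,r,s}: F(s)=True s=True
s_4={q,r,s}: F(s)=True s=True
s_5={r}: F(s)=True s=False
s_6={s}: F(s)=True s=True
G(F(s)) holds globally = True
No violation — formula holds at every position.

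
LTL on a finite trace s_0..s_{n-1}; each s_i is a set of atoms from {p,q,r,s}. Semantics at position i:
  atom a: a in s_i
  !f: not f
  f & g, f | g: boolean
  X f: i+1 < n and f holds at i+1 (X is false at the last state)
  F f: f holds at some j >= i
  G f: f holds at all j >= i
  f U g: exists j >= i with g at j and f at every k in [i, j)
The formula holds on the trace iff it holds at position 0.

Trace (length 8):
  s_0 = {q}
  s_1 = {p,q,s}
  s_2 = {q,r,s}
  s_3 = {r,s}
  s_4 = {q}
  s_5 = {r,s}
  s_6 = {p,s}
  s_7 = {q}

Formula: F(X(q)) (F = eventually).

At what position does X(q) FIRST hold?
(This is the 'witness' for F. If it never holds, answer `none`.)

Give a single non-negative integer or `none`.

s_0={q}: X(q)=True q=True
s_1={p,q,s}: X(q)=True q=True
s_2={q,r,s}: X(q)=False q=True
s_3={r,s}: X(q)=True q=False
s_4={q}: X(q)=False q=True
s_5={r,s}: X(q)=False q=False
s_6={p,s}: X(q)=True q=False
s_7={q}: X(q)=False q=True
F(X(q)) holds; first witness at position 0.

Answer: 0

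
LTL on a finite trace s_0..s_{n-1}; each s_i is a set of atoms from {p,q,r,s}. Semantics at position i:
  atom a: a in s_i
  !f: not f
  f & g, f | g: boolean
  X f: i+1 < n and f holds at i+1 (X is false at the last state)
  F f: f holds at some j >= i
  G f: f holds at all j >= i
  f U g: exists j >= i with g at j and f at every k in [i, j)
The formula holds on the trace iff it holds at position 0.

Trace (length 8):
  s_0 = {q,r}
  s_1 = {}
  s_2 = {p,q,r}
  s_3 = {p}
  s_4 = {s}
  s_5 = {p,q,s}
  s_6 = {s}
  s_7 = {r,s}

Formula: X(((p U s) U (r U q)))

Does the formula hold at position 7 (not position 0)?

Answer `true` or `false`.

s_0={q,r}: X(((p U s) U (r U q)))=False ((p U s) U (r U q))=True (p U s)=False p=False s=False (r U q)=True r=True q=True
s_1={}: X(((p U s) U (r U q)))=True ((p U s) U (r U q))=False (p U s)=False p=False s=False (r U q)=False r=False q=False
s_2={p,q,r}: X(((p U s) U (r U q)))=True ((p U s) U (r U q))=True (p U s)=True p=True s=False (r U q)=True r=True q=True
s_3={p}: X(((p U s) U (r U q)))=True ((p U s) U (r U q))=True (p U s)=True p=True s=False (r U q)=False r=False q=False
s_4={s}: X(((p U s) U (r U q)))=True ((p U s) U (r U q))=True (p U s)=True p=False s=True (r U q)=False r=False q=False
s_5={p,q,s}: X(((p U s) U (r U q)))=False ((p U s) U (r U q))=True (p U s)=True p=True s=True (r U q)=True r=False q=True
s_6={s}: X(((p U s) U (r U q)))=False ((p U s) U (r U q))=False (p U s)=True p=False s=True (r U q)=False r=False q=False
s_7={r,s}: X(((p U s) U (r U q)))=False ((p U s) U (r U q))=False (p U s)=True p=False s=True (r U q)=False r=True q=False
Evaluating at position 7: result = False

Answer: false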